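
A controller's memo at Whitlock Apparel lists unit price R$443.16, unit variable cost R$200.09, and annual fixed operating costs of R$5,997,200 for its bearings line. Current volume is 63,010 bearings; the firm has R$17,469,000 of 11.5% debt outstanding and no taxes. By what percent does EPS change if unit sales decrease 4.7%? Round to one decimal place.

-9.8%

Total contribution margin = 63,010 × R$243.07 = R$15,315,840.70.
Operating income = contribution − fixed costs = R$15,315,840.70 − R$5,997,200 = R$9,318,640.70.
After interest of R$2,008,935.00, pre-tax earnings = R$7,309,705.70.
Degree of combined leverage = contribution ÷ (EBIT − I) = R$15,315,840.70 ÷ R$7,309,705.70 = 2.0953.
%ΔEPS = DCL × %ΔSales = 2.0953 × -4.7% = -9.8%.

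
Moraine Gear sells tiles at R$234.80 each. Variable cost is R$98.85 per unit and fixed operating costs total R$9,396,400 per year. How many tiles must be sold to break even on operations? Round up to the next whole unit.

69,117 tiles

Unit CM = price − variable cost = R$234.80 − R$98.85 = R$135.95.
Units to break even: R$9,396,400 ÷ R$135.95 = 69,116.59, rounded up to 69,117.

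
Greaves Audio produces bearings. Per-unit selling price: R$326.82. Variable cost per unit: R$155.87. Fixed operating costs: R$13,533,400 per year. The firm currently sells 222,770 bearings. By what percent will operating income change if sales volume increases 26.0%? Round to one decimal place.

+40.3%

Total contribution margin = 222,770 × R$170.95 = R$38,082,531.50.
Subtracting fixed costs: EBIT = R$38,082,531.50 − R$13,533,400 = R$24,549,131.50.
DOL = contribution ÷ EBIT = R$38,082,531.50 ÷ R$24,549,131.50 = 1.5513.
So EBIT moves 1.5513 × (+26.0%) = +40.3%.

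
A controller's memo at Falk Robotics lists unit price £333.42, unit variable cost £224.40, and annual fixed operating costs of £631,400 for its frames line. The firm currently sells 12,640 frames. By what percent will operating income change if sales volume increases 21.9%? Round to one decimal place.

+40.4%

At 12,640 units, contribution = 12,640 × £109.02 = £1,378,012.80.
Operating income = contribution − fixed costs = £1,378,012.80 − £631,400 = £746,612.80.
DOL = contribution ÷ EBIT = £1,378,012.80 ÷ £746,612.80 = 1.8457.
So EBIT moves 1.8457 × (+21.9%) = +40.4%.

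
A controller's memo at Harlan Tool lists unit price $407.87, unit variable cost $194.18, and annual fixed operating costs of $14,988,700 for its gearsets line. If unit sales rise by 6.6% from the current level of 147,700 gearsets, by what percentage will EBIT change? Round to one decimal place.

+12.6%

At 147,700 units, contribution = 147,700 × $213.69 = $31,562,013.00.
Subtracting fixed costs: EBIT = $31,562,013.00 − $14,988,700 = $16,573,313.00.
So DOL = total CM / EBIT = $31,562,013.00 / $16,573,313.00 = 1.9044.
So EBIT moves 1.9044 × (+6.6%) = +12.6%.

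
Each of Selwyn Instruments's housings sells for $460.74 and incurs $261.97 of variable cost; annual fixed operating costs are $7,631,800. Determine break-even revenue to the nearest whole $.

Contribution margin per unit = $460.74 − $261.97 = $198.77, a CM ratio of $198.77 ÷ $460.74 = 0.4314.
Break-even revenue = fixed costs × price ÷ CM = $7,631,800 × $460.74 ÷ $198.77 = $17,690,172.

$17,690,172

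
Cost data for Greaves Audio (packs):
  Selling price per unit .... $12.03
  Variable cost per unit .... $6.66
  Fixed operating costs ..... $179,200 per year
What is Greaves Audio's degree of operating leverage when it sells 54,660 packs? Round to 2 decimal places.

2.57

Total contribution margin = 54,660 × $5.37 = $293,524.20.
Operating income = contribution − fixed costs = $293,524.20 − $179,200 = $114,324.20.
So DOL = total CM / EBIT = $293,524.20 / $114,324.20 = 2.5675.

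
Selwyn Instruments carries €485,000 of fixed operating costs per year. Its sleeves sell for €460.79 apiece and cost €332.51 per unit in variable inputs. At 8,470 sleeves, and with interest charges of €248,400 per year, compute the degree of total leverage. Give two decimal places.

3.08

Contribution at this volume is 8,470 × €128.28 = €1,086,531.60.
EBIT = €1,086,531.60 − €485,000 = €601,531.60. Interest = €248,400.00.
DOL = €1,086,531.60 ÷ €601,531.60 = 1.8063; DFL = €601,531.60 ÷ €353,131.60 = 1.7034.
DCL = DOL × DFL = 1.8063 × 1.7034 = 3.0769.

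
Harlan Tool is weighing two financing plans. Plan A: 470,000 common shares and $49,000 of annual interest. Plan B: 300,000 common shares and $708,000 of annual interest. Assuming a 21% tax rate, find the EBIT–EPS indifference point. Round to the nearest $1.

$1,870,941

Set EPS_A = EPS_B: (EBIT − $49,000)(1 − 0.21) ÷ 470,000 = (EBIT − $708,000)(1 − 0.21) ÷ 300,000.
The (1 − t) factor cancels: (EBIT − 49,000) × 300,000 = (EBIT − 708,000) × 470,000.
EBIT × (470,000 − 300,000) = 708,000 × 470,000 − 49,000 × 300,000 = 318,060,000,000, so EBIT = 318,060,000,000 ÷ 170,000 = 1,870,941.18.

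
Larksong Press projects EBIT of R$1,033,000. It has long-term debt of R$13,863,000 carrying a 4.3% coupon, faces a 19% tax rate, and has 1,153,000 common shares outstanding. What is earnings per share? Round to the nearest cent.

R$0.31

Pre-tax income = R$1,033,000 − R$596,109.00 = R$436,891.00.
After tax at 19%: net income = R$436,891.00 × 0.81 = R$353,881.71.
Per share: R$353,881.71 / 1,153,000 shares = R$0.31.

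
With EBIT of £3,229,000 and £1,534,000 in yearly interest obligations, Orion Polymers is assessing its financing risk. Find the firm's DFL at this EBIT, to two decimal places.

Interest = £1,534,000.00.
Degree of financial leverage = EBIT / (EBIT − interest) = £3,229,000 / £1,695,000.00 = 1.9050.

1.91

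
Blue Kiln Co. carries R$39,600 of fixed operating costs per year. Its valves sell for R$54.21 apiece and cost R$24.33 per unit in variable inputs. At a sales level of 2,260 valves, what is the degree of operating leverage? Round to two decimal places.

Contribution at this volume is 2,260 × R$29.88 = R$67,528.80.
EBIT = R$67,528.80 − R$39,600 = R$27,928.80.
Degree of operating leverage = R$67,528.80 / R$27,928.80 = 2.4179.

2.42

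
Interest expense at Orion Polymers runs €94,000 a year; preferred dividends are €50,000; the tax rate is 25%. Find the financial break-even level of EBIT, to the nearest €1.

€160,667

Grossing the preferred dividend up to pre-tax terms: €50,000 / (1 − 0.25) = €66,666.67.
Financial break-even EBIT = interest + D_p ÷ (1 − t) = €94,000 + €66,666.67 = €160,666.67.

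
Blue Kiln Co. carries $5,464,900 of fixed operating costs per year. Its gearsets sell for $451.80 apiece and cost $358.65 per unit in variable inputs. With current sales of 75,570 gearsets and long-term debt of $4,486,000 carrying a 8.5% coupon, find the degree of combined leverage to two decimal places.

At 75,570 units, contribution = 75,570 × $93.15 = $7,039,345.50.
Operating income = contribution − fixed costs = $7,039,345.50 − $5,464,900 = $1,574,445.50. Interest = $381,310.00, so EBIT − I = $1,193,135.50.
Degree of total leverage = total CM / (EBIT − interest) = $7,039,345.50 / $1,193,135.50 = 5.8999.

5.90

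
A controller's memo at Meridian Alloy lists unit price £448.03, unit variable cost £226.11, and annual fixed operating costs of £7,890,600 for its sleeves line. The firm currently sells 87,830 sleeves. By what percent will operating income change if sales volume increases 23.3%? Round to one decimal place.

+39.1%

Total contribution margin = 87,830 × £221.92 = £19,491,233.60.
Subtracting fixed costs: EBIT = £19,491,233.60 − £7,890,600 = £11,600,633.60.
So DOL = total CM / EBIT = £19,491,233.60 / £11,600,633.60 = 1.6802.
Operating income changes by 1.6802 × +23.3% = +39.1%.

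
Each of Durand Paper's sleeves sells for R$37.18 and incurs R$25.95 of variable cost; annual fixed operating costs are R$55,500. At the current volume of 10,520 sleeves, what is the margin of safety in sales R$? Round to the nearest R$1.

R$207,386

Each unit contributes R$37.18 − R$25.95 = R$11.23. Break-even units = R$55,500 ÷ R$11.23 = 4,942.12; break-even revenue = 4,942.12 × R$37.18 = R$183,748.00.
Actual sales revenue = 10,520 × R$37.18 = R$391,133.60.
Margin of safety = R$391,133.60 − R$183,748.00 = R$207,386.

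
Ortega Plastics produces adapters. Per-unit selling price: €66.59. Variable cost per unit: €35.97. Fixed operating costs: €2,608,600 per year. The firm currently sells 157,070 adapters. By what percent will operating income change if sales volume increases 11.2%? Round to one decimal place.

+24.5%

At 157,070 units, contribution = 157,070 × €30.62 = €4,809,483.40.
Subtracting fixed costs: EBIT = €4,809,483.40 − €2,608,600 = €2,200,883.40.
Degree of operating leverage = €4,809,483.40 / €2,200,883.40 = 2.1853.
So EBIT moves 2.1853 × (+11.2%) = +24.5%.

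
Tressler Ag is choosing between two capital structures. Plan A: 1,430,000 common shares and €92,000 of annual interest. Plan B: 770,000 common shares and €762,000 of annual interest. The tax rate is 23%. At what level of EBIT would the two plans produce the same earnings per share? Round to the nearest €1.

€1,543,667

Set EPS_A = EPS_B: (EBIT − €92,000)(1 − 0.23) ÷ 1,430,000 = (EBIT − €762,000)(1 − 0.23) ÷ 770,000.
Cancelling (1 − t) and cross-multiplying: 770,000·(EBIT − 92,000) = 1,430,000·(EBIT − 762,000).
EBIT × (1,430,000 − 770,000) = 762,000 × 1,430,000 − 92,000 × 770,000 = 1,018,820,000,000, so EBIT = 1,018,820,000,000 ÷ 660,000 = 1,543,666.67.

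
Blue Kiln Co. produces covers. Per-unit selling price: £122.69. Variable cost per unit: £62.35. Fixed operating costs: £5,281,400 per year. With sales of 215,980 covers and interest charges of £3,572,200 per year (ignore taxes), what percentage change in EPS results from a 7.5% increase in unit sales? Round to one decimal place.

Contribution at this volume is 215,980 × £60.34 = £13,032,233.20.
Operating income = contribution − fixed costs = £13,032,233.20 − £5,281,400 = £7,750,833.20.
After interest of £3,572,200.00, pre-tax earnings = £4,178,633.20.
DCL = total CM / (EBIT − I) = £13,032,233.20 / £4,178,633.20 = 3.1188.
%ΔEPS = DCL × %ΔSales = 3.1188 × +7.5% = +23.4%.

+23.4%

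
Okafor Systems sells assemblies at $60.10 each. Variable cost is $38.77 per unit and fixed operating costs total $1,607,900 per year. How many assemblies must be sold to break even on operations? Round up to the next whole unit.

Unit CM = price − variable cost = $60.10 − $38.77 = $21.33.
Break-even Q = $1,607,900 / $21.33 = 75,382.09 → 75,383 assemblies.

75,383 assemblies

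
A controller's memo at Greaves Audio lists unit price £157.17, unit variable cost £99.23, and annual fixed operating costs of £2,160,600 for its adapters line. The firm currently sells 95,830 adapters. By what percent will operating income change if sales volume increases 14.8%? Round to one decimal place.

At 95,830 units, contribution = 95,830 × £57.94 = £5,552,390.20.
Operating income = contribution − fixed costs = £5,552,390.20 − £2,160,600 = £3,391,790.20.
DOL = contribution ÷ EBIT = £5,552,390.20 ÷ £3,391,790.20 = 1.6370.
Operating income changes by 1.6370 × +14.8% = +24.2%.

+24.2%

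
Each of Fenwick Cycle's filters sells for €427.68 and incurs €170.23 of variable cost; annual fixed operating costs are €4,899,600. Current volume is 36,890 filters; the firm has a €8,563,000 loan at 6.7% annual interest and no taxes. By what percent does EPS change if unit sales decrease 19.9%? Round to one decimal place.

-47.0%

At 36,890 units, contribution = 36,890 × €257.45 = €9,497,330.50.
Operating income = contribution − fixed costs = €9,497,330.50 − €4,899,600 = €4,597,730.50.
Interest = €573,721.00, so EBIT − I = €4,024,009.50.
DCL = total CM / (EBIT − I) = €9,497,330.50 / €4,024,009.50 = 2.3602.
EPS therefore changes by 2.3602 × (-19.9%) = -47.0%.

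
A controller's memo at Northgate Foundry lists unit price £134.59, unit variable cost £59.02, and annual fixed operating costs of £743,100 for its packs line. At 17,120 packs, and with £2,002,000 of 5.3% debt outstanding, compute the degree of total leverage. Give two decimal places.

2.91

Total contribution margin = 17,120 × £75.57 = £1,293,758.40.
Subtracting fixed costs: EBIT = £1,293,758.40 − £743,100 = £550,658.40. Interest = £106,106.00, so EBIT − I = £444,552.40.
Degree of total leverage = total CM / (EBIT − interest) = £1,293,758.40 / £444,552.40 = 2.9102.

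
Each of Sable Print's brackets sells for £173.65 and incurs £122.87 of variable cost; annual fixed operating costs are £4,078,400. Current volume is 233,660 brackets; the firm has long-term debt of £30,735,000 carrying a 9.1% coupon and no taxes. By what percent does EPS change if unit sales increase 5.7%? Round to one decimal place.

+13.6%

Total contribution margin = 233,660 × £50.78 = £11,865,254.80.
EBIT = £11,865,254.80 − £4,078,400 = £7,786,854.80.
After interest of £2,796,885.00, pre-tax earnings = £4,989,969.80.
Degree of combined leverage = contribution ÷ (EBIT − I) = £11,865,254.80 ÷ £4,989,969.80 = 2.3778.
EPS therefore changes by 2.3778 × (+5.7%) = +13.6%.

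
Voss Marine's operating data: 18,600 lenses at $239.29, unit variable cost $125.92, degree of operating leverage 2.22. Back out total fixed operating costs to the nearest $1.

Contribution at this volume is 18,600 × $113.37 = $2,108,682.00.
Since DOL = CM ÷ EBIT, EBIT = $2,108,682.00 ÷ 2.22 = $949,856.76.
Fixed costs = CM − EBIT = $2,108,682.00 − $949,856.76 = $1,158,825.

$1,158,825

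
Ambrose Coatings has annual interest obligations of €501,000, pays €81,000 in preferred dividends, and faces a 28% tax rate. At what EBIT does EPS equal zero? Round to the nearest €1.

Grossing the preferred dividend up to pre-tax terms: €81,000 / (1 − 0.28) = €112,500.00.
Financial break-even EBIT = interest + D_p ÷ (1 − t) = €501,000 + €112,500.00 = €613,500.00.

€613,500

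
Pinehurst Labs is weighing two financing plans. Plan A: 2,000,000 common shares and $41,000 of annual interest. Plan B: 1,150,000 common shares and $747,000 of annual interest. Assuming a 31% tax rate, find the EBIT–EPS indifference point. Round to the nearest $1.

$1,702,176

At indifference, (EBIT − 41,000)(1 − t)/2,000,000 = (EBIT − 747,000)(1 − t)/1,150,000.
Cancelling (1 − t) and cross-multiplying: 1,150,000·(EBIT − 41,000) = 2,000,000·(EBIT − 747,000).
Solving, EBIT = (747,000·2,000,000 − 41,000·1,150,000) / (2,000,000 − 1,150,000) = 1,446,850,000,000 / 850,000 = 1,702,176.47.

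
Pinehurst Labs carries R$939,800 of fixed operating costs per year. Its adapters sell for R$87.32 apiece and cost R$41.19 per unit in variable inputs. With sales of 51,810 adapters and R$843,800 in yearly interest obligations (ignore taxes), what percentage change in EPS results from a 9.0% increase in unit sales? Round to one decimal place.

+35.5%

Contribution at this volume is 51,810 × R$46.13 = R$2,389,995.30.
Subtracting fixed costs: EBIT = R$2,389,995.30 − R$939,800 = R$1,450,195.30.
Interest = R$843,800.00, so EBIT − I = R$606,395.30.
Degree of combined leverage = contribution ÷ (EBIT − I) = R$2,389,995.30 ÷ R$606,395.30 = 3.9413.
EPS therefore changes by 3.9413 × (+9.0%) = +35.5%.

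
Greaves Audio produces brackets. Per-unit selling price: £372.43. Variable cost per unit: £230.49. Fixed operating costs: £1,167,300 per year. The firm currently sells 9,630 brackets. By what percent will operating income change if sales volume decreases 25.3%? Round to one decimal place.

Contribution at this volume is 9,630 × £141.94 = £1,366,882.20.
EBIT = £1,366,882.20 − £1,167,300 = £199,582.20.
Degree of operating leverage = £1,366,882.20 / £199,582.20 = 6.8487.
Operating income changes by 6.8487 × -25.3% = -173.3%.

-173.3%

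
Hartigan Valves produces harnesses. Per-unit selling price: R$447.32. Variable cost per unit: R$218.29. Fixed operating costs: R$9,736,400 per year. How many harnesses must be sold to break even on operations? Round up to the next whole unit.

Contribution margin per unit = R$447.32 − R$218.29 = R$229.03.
Break-even volume = fixed costs ÷ CM per unit = R$9,736,400 ÷ R$229.03 = 42,511.46, so 42,512 harnesses.

42,512 harnesses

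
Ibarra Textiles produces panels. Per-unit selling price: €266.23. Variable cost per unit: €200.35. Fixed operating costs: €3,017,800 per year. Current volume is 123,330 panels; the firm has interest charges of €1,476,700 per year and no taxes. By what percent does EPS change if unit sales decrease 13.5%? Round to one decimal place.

-30.2%

Contribution at this volume is 123,330 × €65.88 = €8,124,980.40.
Operating income = contribution − fixed costs = €8,124,980.40 − €3,017,800 = €5,107,180.40.
After interest of €1,476,700.00, pre-tax earnings = €3,630,480.40.
DCL = total CM / (EBIT − I) = €8,124,980.40 / €3,630,480.40 = 2.2380.
%ΔEPS = DCL × %ΔSales = 2.2380 × -13.5% = -30.2%.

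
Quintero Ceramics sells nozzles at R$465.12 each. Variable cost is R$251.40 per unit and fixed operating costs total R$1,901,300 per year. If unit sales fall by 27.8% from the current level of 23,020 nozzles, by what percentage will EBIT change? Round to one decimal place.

At 23,020 units, contribution = 23,020 × R$213.72 = R$4,919,834.40.
EBIT = R$4,919,834.40 − R$1,901,300 = R$3,018,534.40.
DOL = contribution ÷ EBIT = R$4,919,834.40 ÷ R$3,018,534.40 = 1.6299.
So EBIT moves 1.6299 × (-27.8%) = -45.3%.

-45.3%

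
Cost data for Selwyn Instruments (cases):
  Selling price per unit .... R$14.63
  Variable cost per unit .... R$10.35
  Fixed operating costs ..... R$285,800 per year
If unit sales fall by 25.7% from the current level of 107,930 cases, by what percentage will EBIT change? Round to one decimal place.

-67.4%

Contribution at this volume is 107,930 × R$4.28 = R$461,940.40.
Operating income = contribution − fixed costs = R$461,940.40 − R$285,800 = R$176,140.40.
Degree of operating leverage = R$461,940.40 / R$176,140.40 = 2.6226.
%ΔEBIT = DOL × %ΔSales = 2.6226 × -25.7% = -67.4%.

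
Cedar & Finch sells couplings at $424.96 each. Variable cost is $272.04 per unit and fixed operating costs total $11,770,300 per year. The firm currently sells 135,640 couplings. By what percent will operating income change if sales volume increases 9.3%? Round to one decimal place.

+21.5%

At 135,640 units, contribution = 135,640 × $152.92 = $20,742,068.80.
Subtracting fixed costs: EBIT = $20,742,068.80 − $11,770,300 = $8,971,768.80.
So DOL = total CM / EBIT = $20,742,068.80 / $8,971,768.80 = 2.3119.
So EBIT moves 2.3119 × (+9.3%) = +21.5%.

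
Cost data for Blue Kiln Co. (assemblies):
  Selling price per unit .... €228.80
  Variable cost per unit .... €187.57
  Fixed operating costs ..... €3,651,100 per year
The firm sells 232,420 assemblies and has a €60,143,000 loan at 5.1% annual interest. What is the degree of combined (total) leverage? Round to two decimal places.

At 232,420 units, contribution = 232,420 × €41.23 = €9,582,676.60.
Operating income = contribution − fixed costs = €9,582,676.60 − €3,651,100 = €5,931,576.60. Interest = €3,067,293.00, so EBIT − I = €2,864,283.60.
Degree of total leverage = total CM / (EBIT − interest) = €9,582,676.60 / €2,864,283.60 = 3.3456.

3.35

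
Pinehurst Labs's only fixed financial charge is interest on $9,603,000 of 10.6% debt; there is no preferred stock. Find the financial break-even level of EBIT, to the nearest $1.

$1,017,918

Annual interest = 10.6% × $9,603,000 = $1,017,918.00.
Without preferred stock the financial break-even is simply EBIT = interest = $1,017,918.00.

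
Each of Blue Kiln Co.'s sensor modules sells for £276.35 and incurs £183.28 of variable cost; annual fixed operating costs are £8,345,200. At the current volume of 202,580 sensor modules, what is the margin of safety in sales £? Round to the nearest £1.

Each unit contributes £276.35 − £183.28 = £93.07. Break-even units = £8,345,200 ÷ £93.07 = 89,665.84; break-even revenue = 89,665.84 × £276.35 = £24,779,155.69.
Actual sales revenue = 202,580 × £276.35 = £55,982,983.00.
Margin of safety = £55,982,983.00 − £24,779,155.69 = £31,203,827.

£31,203,827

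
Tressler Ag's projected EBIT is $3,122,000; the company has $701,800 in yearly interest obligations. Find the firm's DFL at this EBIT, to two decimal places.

1.29

Annual interest charges come to $701,800.00.
Degree of financial leverage = EBIT / (EBIT − interest) = $3,122,000 / $2,420,200.00 = 1.2900.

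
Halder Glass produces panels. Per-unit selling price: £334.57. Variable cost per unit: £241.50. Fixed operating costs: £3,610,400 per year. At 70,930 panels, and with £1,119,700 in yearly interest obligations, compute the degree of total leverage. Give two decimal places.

3.53

At 70,930 units, contribution = 70,930 × £93.07 = £6,601,455.10.
Subtracting fixed costs: EBIT = £6,601,455.10 − £3,610,400 = £2,991,055.10. Interest = £1,119,700.00.
DOL = £6,601,455.10 ÷ £2,991,055.10 = 2.2071; DFL = £2,991,055.10 ÷ £1,871,355.10 = 1.5983.
Combined leverage = 2.2071 × 1.5983 = 3.5276.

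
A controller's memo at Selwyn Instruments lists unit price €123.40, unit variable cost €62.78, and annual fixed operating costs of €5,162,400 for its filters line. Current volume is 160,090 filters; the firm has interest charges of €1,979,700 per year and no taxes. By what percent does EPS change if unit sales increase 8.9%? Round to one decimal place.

+33.7%

Total contribution margin = 160,090 × €60.62 = €9,704,655.80.
Subtracting fixed costs: EBIT = €9,704,655.80 − €5,162,400 = €4,542,255.80.
Interest = €1,979,700.00, so EBIT − I = €2,562,555.80.
Degree of combined leverage = contribution ÷ (EBIT − I) = €9,704,655.80 ÷ €2,562,555.80 = 3.7871.
%ΔEPS = DCL × %ΔSales = 3.7871 × +8.9% = +33.7%.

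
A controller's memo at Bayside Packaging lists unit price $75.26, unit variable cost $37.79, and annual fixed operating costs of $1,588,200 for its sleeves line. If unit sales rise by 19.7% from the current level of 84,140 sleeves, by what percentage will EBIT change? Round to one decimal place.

At 84,140 units, contribution = 84,140 × $37.47 = $3,152,725.80.
Operating income = contribution − fixed costs = $3,152,725.80 − $1,588,200 = $1,564,525.80.
Degree of operating leverage = $3,152,725.80 / $1,564,525.80 = 2.0151.
Operating income changes by 2.0151 × +19.7% = +39.7%.

+39.7%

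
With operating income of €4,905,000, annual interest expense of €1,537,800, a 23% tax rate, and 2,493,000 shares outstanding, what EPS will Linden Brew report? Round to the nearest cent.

€1.04

Interest = €1,537,800.00, so EBT = €4,905,000 − €1,537,800.00 = €3,367,200.00.
Net income = €3,367,200.00 × (1 − 0.23) = €2,592,744.00.
EPS = €2,592,744.00 ÷ 2,493,000 = €1.04.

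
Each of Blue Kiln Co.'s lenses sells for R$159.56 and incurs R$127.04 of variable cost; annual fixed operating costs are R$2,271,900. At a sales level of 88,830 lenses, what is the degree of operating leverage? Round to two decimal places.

4.68

At 88,830 units, contribution = 88,830 × R$32.52 = R$2,888,751.60.
EBIT = R$2,888,751.60 − R$2,271,900 = R$616,851.60.
DOL = contribution ÷ EBIT = R$2,888,751.60 ÷ R$616,851.60 = 4.6831.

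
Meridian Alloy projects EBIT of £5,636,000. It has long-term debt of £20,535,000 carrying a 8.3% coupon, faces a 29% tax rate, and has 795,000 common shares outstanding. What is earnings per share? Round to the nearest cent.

Pre-tax income = £5,636,000 − £1,704,405.00 = £3,931,595.00.
Net income = £3,931,595.00 × (1 − 0.29) = £2,791,432.45.
EPS = £2,791,432.45 ÷ 795,000 = £3.51.

£3.51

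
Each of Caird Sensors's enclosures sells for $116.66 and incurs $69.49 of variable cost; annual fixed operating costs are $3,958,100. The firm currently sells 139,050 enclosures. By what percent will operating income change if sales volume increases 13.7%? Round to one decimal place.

+34.5%

Contribution at this volume is 139,050 × $47.17 = $6,558,988.50.
Operating income = contribution − fixed costs = $6,558,988.50 − $3,958,100 = $2,600,888.50.
DOL = contribution ÷ EBIT = $6,558,988.50 ÷ $2,600,888.50 = 2.5218.
So EBIT moves 2.5218 × (+13.7%) = +34.5%.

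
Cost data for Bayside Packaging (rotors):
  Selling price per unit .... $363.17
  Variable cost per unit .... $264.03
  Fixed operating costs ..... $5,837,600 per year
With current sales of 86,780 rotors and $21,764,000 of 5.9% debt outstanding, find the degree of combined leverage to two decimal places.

Total contribution margin = 86,780 × $99.14 = $8,603,369.20.
Subtracting fixed costs: EBIT = $8,603,369.20 − $5,837,600 = $2,765,769.20. Interest = $1,284,076.00.
DOL = $8,603,369.20 ÷ $2,765,769.20 = 3.1107; DFL = $2,765,769.20 ÷ $1,481,693.20 = 1.8666.
DCL = DOL × DFL = 3.1107 × 1.8666 = 5.8064.

5.81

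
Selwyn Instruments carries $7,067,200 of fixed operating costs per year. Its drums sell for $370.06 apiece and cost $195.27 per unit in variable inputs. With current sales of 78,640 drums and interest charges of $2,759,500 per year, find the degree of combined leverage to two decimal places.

3.51

At 78,640 units, contribution = 78,640 × $174.79 = $13,745,485.60.
EBIT = $13,745,485.60 − $7,067,200 = $6,678,285.60. Interest = $2,759,500.00, so EBIT − I = $3,918,785.60.
DCL = contribution ÷ (EBIT − I) = $13,745,485.60 ÷ $3,918,785.60 = 3.5076.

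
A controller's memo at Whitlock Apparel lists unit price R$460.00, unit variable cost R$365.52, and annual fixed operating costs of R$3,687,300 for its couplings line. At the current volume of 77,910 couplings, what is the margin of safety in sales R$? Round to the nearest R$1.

R$17,886,039

Unit CM = price − variable cost = R$460.00 − R$365.52 = R$94.48. Break-even units = R$3,687,300 ÷ R$94.48 = 39,027.31; break-even revenue = 39,027.31 × R$460.00 = R$17,952,561.39.
Actual sales revenue = 77,910 × R$460.00 = R$35,838,600.00.
Margin of safety = R$35,838,600.00 − R$17,952,561.39 = R$17,886,039.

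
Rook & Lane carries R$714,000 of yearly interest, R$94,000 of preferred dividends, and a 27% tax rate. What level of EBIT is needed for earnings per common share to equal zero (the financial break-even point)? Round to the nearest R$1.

Preferred dividends are paid after tax, so their pre-tax equivalent is R$94,000 ÷ (1 − 0.27) = R$128,767.12.
Financial break-even EBIT = interest + D_p ÷ (1 − t) = R$714,000 + R$128,767.12 = R$842,767.12.

R$842,767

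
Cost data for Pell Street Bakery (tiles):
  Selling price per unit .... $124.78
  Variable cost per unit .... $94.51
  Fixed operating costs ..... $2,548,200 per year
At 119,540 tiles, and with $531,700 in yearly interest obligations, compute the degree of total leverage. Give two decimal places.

6.72

Contribution at this volume is 119,540 × $30.27 = $3,618,475.80.
EBIT = $3,618,475.80 − $2,548,200 = $1,070,275.80. Interest = $531,700.00.
DOL = $3,618,475.80 ÷ $1,070,275.80 = 3.3809; DFL = $1,070,275.80 ÷ $538,575.80 = 1.9872.
Combined leverage = 3.3809 × 1.9872 = 6.7185.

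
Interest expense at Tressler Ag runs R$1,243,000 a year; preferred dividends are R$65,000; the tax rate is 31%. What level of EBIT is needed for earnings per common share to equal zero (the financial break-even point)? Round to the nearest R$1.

R$1,337,203

Preferred dividends are paid after tax, so their pre-tax equivalent is R$65,000 ÷ (1 − 0.31) = R$94,202.90.
EPS = 0 when EBIT covers interest plus the pre-tax preferred burden: R$1,243,000 + R$94,202.90 = R$1,337,202.90.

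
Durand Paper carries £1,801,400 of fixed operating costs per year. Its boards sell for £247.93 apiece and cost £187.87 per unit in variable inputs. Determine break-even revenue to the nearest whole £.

CM per unit = £247.93 − £187.87 = £60.06; CM ratio = £60.06 / £247.93 = 0.2422.
Break-even revenue = fixed costs × price ÷ CM = £1,801,400 × £247.93 ÷ £60.06 = £7,436,249.

£7,436,249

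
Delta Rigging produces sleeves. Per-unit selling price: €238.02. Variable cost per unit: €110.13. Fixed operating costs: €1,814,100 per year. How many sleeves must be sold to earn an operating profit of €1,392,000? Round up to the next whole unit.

Unit CM = price − variable cost = €238.02 − €110.13 = €127.89.
Need Q such that Q × €127.89 − €1,814,100 = €1,392,000, i.e. Q = €3,206,100 / €127.89 = 25,069.20 → 25,070.

25,070 sleeves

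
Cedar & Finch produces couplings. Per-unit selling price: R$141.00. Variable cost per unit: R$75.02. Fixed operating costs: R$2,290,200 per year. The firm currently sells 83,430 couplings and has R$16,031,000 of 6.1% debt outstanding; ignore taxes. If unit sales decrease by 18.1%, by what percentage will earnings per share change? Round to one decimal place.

Contribution at this volume is 83,430 × R$65.98 = R$5,504,711.40.
Operating income = contribution − fixed costs = R$5,504,711.40 − R$2,290,200 = R$3,214,511.40.
Interest = R$977,891.00, so EBIT − I = R$2,236,620.40.
Degree of combined leverage = contribution ÷ (EBIT − I) = R$5,504,711.40 ÷ R$2,236,620.40 = 2.4612.
%ΔEPS = DCL × %ΔSales = 2.4612 × -18.1% = -44.5%.

-44.5%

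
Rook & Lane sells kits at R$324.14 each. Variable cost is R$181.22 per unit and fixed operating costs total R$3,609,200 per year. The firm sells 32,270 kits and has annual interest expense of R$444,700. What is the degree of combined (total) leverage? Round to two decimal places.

8.26

Total contribution margin = 32,270 × R$142.92 = R$4,612,028.40.
Operating income = contribution − fixed costs = R$4,612,028.40 − R$3,609,200 = R$1,002,828.40. Interest = R$444,700.00.
DOL = R$4,612,028.40 ÷ R$1,002,828.40 = 4.5990; DFL = R$1,002,828.40 ÷ R$558,128.40 = 1.7968.
Combined leverage = 4.5990 × 1.7968 = 8.2635.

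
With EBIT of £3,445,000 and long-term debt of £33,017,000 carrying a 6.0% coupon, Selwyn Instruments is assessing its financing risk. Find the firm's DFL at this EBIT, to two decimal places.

2.35

Interest = £1,981,020.00.
DFL = EBIT ÷ (EBIT − I) = £3,445,000 ÷ (£3,445,000 − £1,981,020.00) = £3,445,000 ÷ £1,463,980.00 = 2.3532.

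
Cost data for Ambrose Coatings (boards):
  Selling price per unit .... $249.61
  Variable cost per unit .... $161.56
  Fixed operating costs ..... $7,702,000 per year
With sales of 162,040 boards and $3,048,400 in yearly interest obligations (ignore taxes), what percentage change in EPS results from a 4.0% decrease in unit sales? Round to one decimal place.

-16.2%

Contribution at this volume is 162,040 × $88.05 = $14,267,622.00.
Subtracting fixed costs: EBIT = $14,267,622.00 − $7,702,000 = $6,565,622.00.
After interest of $3,048,400.00, pre-tax earnings = $3,517,222.00.
DCL = total CM / (EBIT − I) = $14,267,622.00 / $3,517,222.00 = 4.0565.
%ΔEPS = DCL × %ΔSales = 4.0565 × -4.0% = -16.2%.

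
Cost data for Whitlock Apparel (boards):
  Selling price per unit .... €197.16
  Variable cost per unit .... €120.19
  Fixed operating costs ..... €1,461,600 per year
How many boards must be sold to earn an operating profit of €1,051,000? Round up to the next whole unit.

Each unit contributes €197.16 − €120.19 = €76.97.
Need Q such that Q × €76.97 − €1,461,600 = €1,051,000, i.e. Q = €2,512,600 / €76.97 = 32,643.89 → 32,644.

32,644 boards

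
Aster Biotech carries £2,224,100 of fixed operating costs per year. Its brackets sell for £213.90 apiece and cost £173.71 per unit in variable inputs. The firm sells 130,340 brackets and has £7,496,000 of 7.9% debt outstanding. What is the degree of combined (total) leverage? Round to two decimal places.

Total contribution margin = 130,340 × £40.19 = £5,238,364.60.
Subtracting fixed costs: EBIT = £5,238,364.60 − £2,224,100 = £3,014,264.60. Interest = £592,184.00, so EBIT − I = £2,422,080.60.
DCL = contribution ÷ (EBIT − I) = £5,238,364.60 ÷ £2,422,080.60 = 2.1628.

2.16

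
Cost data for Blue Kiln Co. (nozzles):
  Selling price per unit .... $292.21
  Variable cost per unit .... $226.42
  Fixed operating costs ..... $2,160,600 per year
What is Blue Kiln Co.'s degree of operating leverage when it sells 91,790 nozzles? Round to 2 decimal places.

At 91,790 units, contribution = 91,790 × $65.79 = $6,038,864.10.
Subtracting fixed costs: EBIT = $6,038,864.10 − $2,160,600 = $3,878,264.10.
DOL = contribution ÷ EBIT = $6,038,864.10 ÷ $3,878,264.10 = 1.5571.

1.56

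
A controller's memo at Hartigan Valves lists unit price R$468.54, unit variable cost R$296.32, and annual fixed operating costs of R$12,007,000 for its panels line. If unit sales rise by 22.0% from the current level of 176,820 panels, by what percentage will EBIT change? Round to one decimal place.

At 176,820 units, contribution = 176,820 × R$172.22 = R$30,451,940.40.
Operating income = contribution − fixed costs = R$30,451,940.40 − R$12,007,000 = R$18,444,940.40.
So DOL = total CM / EBIT = R$30,451,940.40 / R$18,444,940.40 = 1.6510.
Operating income changes by 1.6510 × +22.0% = +36.3%.

+36.3%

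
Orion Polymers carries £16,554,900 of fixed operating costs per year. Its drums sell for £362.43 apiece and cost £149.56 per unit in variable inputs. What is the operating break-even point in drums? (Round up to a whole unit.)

77,771 drums

Unit CM = price − variable cost = £362.43 − £149.56 = £212.87.
Break-even volume = fixed costs ÷ CM per unit = £16,554,900 ÷ £212.87 = 77,770.00, so 77,771 drums.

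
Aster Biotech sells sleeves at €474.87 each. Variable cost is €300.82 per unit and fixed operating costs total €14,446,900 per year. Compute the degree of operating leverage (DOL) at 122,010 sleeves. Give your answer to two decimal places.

3.13

Contribution at this volume is 122,010 × €174.05 = €21,235,840.50.
EBIT = €21,235,840.50 − €14,446,900 = €6,788,940.50.
DOL = contribution ÷ EBIT = €21,235,840.50 ÷ €6,788,940.50 = 3.1280.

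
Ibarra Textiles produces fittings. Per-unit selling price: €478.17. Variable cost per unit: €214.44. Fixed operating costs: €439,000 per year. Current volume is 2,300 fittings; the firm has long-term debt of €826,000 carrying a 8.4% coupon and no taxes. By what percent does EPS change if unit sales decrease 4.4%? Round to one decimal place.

At 2,300 units, contribution = 2,300 × €263.73 = €606,579.00.
Operating income = contribution − fixed costs = €606,579.00 − €439,000 = €167,579.00.
After interest of €69,384.00, pre-tax earnings = €98,195.00.
Degree of combined leverage = contribution ÷ (EBIT − I) = €606,579.00 ÷ €98,195.00 = 6.1773.
%ΔEPS = DCL × %ΔSales = 6.1773 × -4.4% = -27.2%.

-27.2%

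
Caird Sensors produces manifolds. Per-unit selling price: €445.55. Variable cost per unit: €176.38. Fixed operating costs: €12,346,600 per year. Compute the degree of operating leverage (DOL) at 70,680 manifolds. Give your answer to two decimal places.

2.85

Total contribution margin = 70,680 × €269.17 = €19,024,935.60.
Operating income = contribution − fixed costs = €19,024,935.60 − €12,346,600 = €6,678,335.60.
Degree of operating leverage = €19,024,935.60 / €6,678,335.60 = 2.8488.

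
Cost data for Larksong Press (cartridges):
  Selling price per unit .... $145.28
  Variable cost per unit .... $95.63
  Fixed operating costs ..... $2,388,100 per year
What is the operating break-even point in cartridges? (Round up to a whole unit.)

48,099 cartridges

Unit CM = price − variable cost = $145.28 − $95.63 = $49.65.
Units to break even: $2,388,100 ÷ $49.65 = 48,098.69, rounded up to 48,099.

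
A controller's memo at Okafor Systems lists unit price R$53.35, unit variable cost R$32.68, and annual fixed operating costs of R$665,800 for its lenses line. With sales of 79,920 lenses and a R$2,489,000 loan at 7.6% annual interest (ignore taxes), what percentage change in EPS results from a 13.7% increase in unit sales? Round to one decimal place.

At 79,920 units, contribution = 79,920 × R$20.67 = R$1,651,946.40.
Operating income = contribution − fixed costs = R$1,651,946.40 − R$665,800 = R$986,146.40.
Interest = R$189,164.00, so EBIT − I = R$796,982.40.
Degree of combined leverage = contribution ÷ (EBIT − I) = R$1,651,946.40 ÷ R$796,982.40 = 2.0728.
%ΔEPS = DCL × %ΔSales = 2.0728 × +13.7% = +28.4%.

+28.4%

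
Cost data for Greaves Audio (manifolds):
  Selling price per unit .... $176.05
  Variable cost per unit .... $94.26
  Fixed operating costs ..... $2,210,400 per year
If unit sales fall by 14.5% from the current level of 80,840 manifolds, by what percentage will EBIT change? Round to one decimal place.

-21.8%

Contribution at this volume is 80,840 × $81.79 = $6,611,903.60.
Operating income = contribution − fixed costs = $6,611,903.60 − $2,210,400 = $4,401,503.60.
DOL = contribution ÷ EBIT = $6,611,903.60 ÷ $4,401,503.60 = 1.5022.
So EBIT moves 1.5022 × (-14.5%) = -21.8%.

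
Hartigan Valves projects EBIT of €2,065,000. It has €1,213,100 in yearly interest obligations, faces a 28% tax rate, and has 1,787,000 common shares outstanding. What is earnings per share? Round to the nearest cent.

€0.34

Pre-tax income = €2,065,000 − €1,213,100.00 = €851,900.00.
After tax at 28%: net income = €851,900.00 × 0.72 = €613,368.00.
EPS = €613,368.00 ÷ 1,787,000 = €0.34.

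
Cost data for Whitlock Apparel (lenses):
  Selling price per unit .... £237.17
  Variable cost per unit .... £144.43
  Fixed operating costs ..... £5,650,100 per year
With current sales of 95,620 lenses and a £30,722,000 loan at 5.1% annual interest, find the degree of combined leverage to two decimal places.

5.37

Contribution at this volume is 95,620 × £92.74 = £8,867,798.80.
Operating income = contribution − fixed costs = £8,867,798.80 − £5,650,100 = £3,217,698.80. Interest = £1,566,822.00.
DOL = £8,867,798.80 ÷ £3,217,698.80 = 2.7559; DFL = £3,217,698.80 ÷ £1,650,876.80 = 1.9491.
DCL = DOL × DFL = 2.7559 × 1.9491 = 5.3715.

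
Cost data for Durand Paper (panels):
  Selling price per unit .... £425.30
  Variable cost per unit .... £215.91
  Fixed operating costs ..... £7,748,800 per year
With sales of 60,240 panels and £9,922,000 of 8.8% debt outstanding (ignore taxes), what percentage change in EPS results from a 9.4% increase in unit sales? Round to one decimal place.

+29.7%

Total contribution margin = 60,240 × £209.39 = £12,613,653.60.
Subtracting fixed costs: EBIT = £12,613,653.60 − £7,748,800 = £4,864,853.60.
After interest of £873,136.00, pre-tax earnings = £3,991,717.60.
DCL = total CM / (EBIT − I) = £12,613,653.60 / £3,991,717.60 = 3.1600.
EPS therefore changes by 3.1600 × (+9.4%) = +29.7%.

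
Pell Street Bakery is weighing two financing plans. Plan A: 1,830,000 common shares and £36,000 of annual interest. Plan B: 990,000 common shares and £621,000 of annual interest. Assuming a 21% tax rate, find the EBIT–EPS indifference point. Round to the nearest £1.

£1,310,464

Set EPS_A = EPS_B: (EBIT − £36,000)(1 − 0.21) ÷ 1,830,000 = (EBIT − £621,000)(1 − 0.21) ÷ 990,000.
The (1 − t) factor cancels: (EBIT − 36,000) × 990,000 = (EBIT − 621,000) × 1,830,000.
Solving, EBIT = (621,000·1,830,000 − 36,000·990,000) / (1,830,000 − 990,000) = 1,100,790,000,000 / 840,000 = 1,310,464.29.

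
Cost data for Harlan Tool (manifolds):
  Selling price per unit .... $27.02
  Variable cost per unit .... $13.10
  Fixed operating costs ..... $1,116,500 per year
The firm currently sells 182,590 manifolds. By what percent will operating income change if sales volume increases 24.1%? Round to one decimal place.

Total contribution margin = 182,590 × $13.92 = $2,541,652.80.
Subtracting fixed costs: EBIT = $2,541,652.80 − $1,116,500 = $1,425,152.80.
So DOL = total CM / EBIT = $2,541,652.80 / $1,425,152.80 = 1.7834.
So EBIT moves 1.7834 × (+24.1%) = +43.0%.

+43.0%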